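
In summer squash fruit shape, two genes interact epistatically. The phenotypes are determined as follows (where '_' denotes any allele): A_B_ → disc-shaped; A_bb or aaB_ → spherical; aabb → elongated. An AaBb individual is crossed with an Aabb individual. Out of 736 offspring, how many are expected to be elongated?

Cross: AaBb × Aabb — consider each gene separately:
A gene: Aa × Aa → 1 AA, 2 Aa, 1 aa → 3 A_ : 1 aa (out of 4)
B gene: Bb × bb → 2 Bb, 2 bb → 2 B_ : 2 bb (out of 4)
Genotype classes (out of 4 × 4 = 16): A_B_ = 3×2 = 6; A_bb = 3×2 = 6; aaB_ = 1×2 = 2; aabb = 1×2 = 2
Apply the phenotype rules: A_B_ (6) → disc-shaped; A_bb (6) + aaB_ (2) → spherical; aabb (2) → elongated
Phenotype counts (out of 16): 6 disc-shaped, 8 spherical, 2 elongated
elongated: 2 out of 16 → fraction 1/8
Expected count = 1/8 × 736 = 92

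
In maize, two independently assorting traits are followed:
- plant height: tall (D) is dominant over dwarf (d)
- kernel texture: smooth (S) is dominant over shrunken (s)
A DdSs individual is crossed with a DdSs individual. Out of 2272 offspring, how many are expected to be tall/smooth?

Dihybrid cross DdSs × DdSs — consider each gene separately:
plant height: Dd × Dd → 1 DD, 2 Dd, 1 dd → 3 D_ : 1 dd (out of 4)
kernel texture: Ss × Ss → 1 SS, 2 Ss, 1 ss → 3 S_ : 1 ss (out of 4)
Combine (counts out of 4 × 4 = 16): tall/smooth (D_S_) = 3×3 = 9; tall/shrunken (D_ss) = 3×1 = 3; dwarf/smooth (ddS_) = 1×3 = 3; dwarf/shrunken (ddss) = 1×1 = 1
Phenotype counts (out of 16): 9 tall/smooth, 3 tall/shrunken, 3 dwarf/smooth, 1 dwarf/shrunken
tall/smooth: 9 out of 16 → fraction 9/16
Expected count = 9/16 × 2272 = 1278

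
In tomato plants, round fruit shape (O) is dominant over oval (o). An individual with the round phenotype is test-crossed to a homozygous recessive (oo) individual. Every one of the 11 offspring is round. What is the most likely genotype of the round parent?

Test cross: ? × oo
All offspring are round.
If the unknown parent were heterozygous (Oo), about half of 11 offspring would be oval; none are. The unknown parent is most likely homozygous dominant (OO).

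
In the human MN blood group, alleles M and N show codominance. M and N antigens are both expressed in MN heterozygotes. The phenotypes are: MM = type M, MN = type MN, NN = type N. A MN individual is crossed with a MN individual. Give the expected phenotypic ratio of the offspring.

Punnett square for MN × MN:
Offspring genotypes: 1 MM, 2 MN, 1 NN
Phenotype counts: 1 type M, 2 type MN, 1 type N
Ratio: 1 type M : 2 type MN : 1 type N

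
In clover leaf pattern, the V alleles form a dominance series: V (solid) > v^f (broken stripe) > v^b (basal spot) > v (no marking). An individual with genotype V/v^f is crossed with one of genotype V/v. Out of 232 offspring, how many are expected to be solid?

Cross: V/v^f × V/v
Allele dominance: V > v^f > v^b > v
Offspring genotypes: 1 V/V, 1 V/v, 1 V/v^f, 1 v^f/v
Phenotype counts: 3 solid, 1 broken stripe
solid: 3 out of 4 → fraction 3/4
Expected count = 3/4 × 232 = 174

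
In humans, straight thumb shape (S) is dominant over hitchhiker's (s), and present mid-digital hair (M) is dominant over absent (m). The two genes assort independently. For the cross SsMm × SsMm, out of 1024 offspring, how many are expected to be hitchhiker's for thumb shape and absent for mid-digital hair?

Dihybrid cross SsMm × SsMm — consider each gene separately:
thumb shape: Ss × Ss → 1 SS, 2 Ss, 1 ss → 3 S_ : 1 ss (out of 4)
mid-digital hair: Mm × Mm → 1 MM, 2 Mm, 1 mm → 3 M_ : 1 mm (out of 4)
Looking for: hitchhiker's (ss) and absent (mm)
P(hitchhiker's) = 1/4, P(absent) = 1/4
P(both) = 1/4 × 1/4 = 1/16
Expected count = 1/16 × 1024 = 64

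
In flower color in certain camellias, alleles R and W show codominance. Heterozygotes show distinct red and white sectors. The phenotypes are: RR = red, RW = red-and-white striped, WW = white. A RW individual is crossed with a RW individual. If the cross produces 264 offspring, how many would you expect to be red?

Punnett square for RW × RW:
Offspring genotypes: 1 RR, 2 RW, 1 WW
Phenotype counts: 1 red, 2 red-and-white striped, 1 white
red: 1 out of 4 → fraction 1/4
Expected count = 1/4 × 264 = 66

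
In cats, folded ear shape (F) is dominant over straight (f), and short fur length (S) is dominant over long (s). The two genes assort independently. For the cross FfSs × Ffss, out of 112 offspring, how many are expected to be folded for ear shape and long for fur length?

Dihybrid cross FfSs × Ffss — consider each gene separately:
ear shape: Ff × Ff → 1 FF, 2 Ff, 1 ff → 3 F_ : 1 ff (out of 4)
fur length: Ss × ss → 2 Ss, 2 ss → 2 S_ : 2 ss (out of 4)
Looking for: folded (F_) and long (ss)
P(folded) = 3/4, P(long) = 2/4
P(both) = 3/4 × 2/4 = 6/16 = 3/8
Expected count = 3/8 × 112 = 42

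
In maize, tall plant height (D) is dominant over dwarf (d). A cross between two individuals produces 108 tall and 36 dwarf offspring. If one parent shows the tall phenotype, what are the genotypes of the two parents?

Observed offspring: 108 tall, 36 dwarf
The observed ratio simplifies to 3:1. Dwarf (dd) offspring appear, so each parent must contribute one d allele. The parent stated to show tall carries D, so it is Dd. The other parent is then either Dd or dd: Dd × dd would give a 1:1 split, whereas Dd × Dd gives 3:1 — matching the data. So both parents are heterozygous (Dd × Dd).
Parent genotypes: Dd × Dd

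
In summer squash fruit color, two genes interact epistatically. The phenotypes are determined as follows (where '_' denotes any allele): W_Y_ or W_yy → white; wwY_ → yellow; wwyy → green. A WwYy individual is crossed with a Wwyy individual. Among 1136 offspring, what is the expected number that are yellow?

Cross: WwYy × Wwyy — consider each gene separately:
W gene: Ww × Ww → 1 WW, 2 Ww, 1 ww → 3 W_ : 1 ww (out of 4)
Y gene: Yy × yy → 2 Yy, 2 yy → 2 Y_ : 2 yy (out of 4)
Genotype classes (out of 4 × 4 = 16): W_Y_ = 3×2 = 6; W_yy = 3×2 = 6; wwY_ = 1×2 = 2; wwyy = 1×2 = 2
Apply the phenotype rules: W_Y_ (6) + W_yy (6) → white; wwY_ (2) → yellow; wwyy (2) → green
Phenotype counts (out of 16): 12 white, 2 yellow, 2 green
yellow: 2 out of 16 → fraction 1/8
Expected count = 1/8 × 1136 = 142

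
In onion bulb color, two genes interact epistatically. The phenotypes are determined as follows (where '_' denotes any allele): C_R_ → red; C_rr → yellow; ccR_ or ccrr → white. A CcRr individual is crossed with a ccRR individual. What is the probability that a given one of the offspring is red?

Cross: CcRr × ccRR — consider each gene separately:
C gene: Cc × cc → 2 Cc, 2 cc → 2 C_ : 2 cc (out of 4)
R gene: Rr × RR → 2 RR, 2 Rr → 4 R_ (out of 4)
Genotype classes (out of 4 × 4 = 16): C_R_ = 2×4 = 8; ccR_ = 2×4 = 8
Apply the phenotype rules: C_R_ (8) → red; ccR_ (8) → white
Phenotype counts (out of 16): 8 red, 8 white
red: 8 out of 16
Probability: 8/16 = 1/2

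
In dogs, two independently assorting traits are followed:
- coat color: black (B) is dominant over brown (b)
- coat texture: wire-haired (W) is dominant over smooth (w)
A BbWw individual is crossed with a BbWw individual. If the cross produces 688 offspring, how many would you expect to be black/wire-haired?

Dihybrid cross BbWw × BbWw — consider each gene separately:
coat color: Bb × Bb → 1 BB, 2 Bb, 1 bb → 3 B_ : 1 bb (out of 4)
coat texture: Ww × Ww → 1 WW, 2 Ww, 1 ww → 3 W_ : 1 ww (out of 4)
Combine (counts out of 4 × 4 = 16): black/wire-haired (B_W_) = 3×3 = 9; black/smooth (B_ww) = 3×1 = 3; brown/wire-haired (bbW_) = 1×3 = 3; brown/smooth (bbww) = 1×1 = 1
Phenotype counts (out of 16): 9 black/wire-haired, 3 black/smooth, 3 brown/wire-haired, 1 brown/smooth
black/wire-haired: 9 out of 16 → fraction 9/16
Expected count = 9/16 × 688 = 387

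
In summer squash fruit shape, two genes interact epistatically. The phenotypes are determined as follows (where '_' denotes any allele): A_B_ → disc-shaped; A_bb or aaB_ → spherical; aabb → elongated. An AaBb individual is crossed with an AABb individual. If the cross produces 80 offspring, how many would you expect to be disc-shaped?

Cross: AaBb × AABb — consider each gene separately:
A gene: Aa × AA → 2 AA, 2 Aa → 4 A_ (out of 4)
B gene: Bb × Bb → 1 BB, 2 Bb, 1 bb → 3 B_ : 1 bb (out of 4)
Genotype classes (out of 4 × 4 = 16): A_B_ = 4×3 = 12; A_bb = 4×1 = 4
Apply the phenotype rules: A_B_ (12) → disc-shaped; A_bb (4) → spherical
Phenotype counts (out of 16): 12 disc-shaped, 4 spherical
disc-shaped: 12 out of 16 → fraction 3/4
Expected count = 3/4 × 80 = 60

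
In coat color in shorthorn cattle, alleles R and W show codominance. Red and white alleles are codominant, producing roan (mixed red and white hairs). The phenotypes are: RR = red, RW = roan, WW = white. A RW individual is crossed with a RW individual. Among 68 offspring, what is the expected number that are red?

Punnett square for RW × RW:
Offspring genotypes: 1 RR, 2 RW, 1 WW
Phenotype counts: 1 red, 2 roan, 1 white
red: 1 out of 4 → fraction 1/4
Expected count = 1/4 × 68 = 17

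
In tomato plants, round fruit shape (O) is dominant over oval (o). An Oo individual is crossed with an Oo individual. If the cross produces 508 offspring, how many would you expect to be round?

Punnett square for Oo × Oo:
Offspring genotypes: 1 OO, 2 Oo, 1 oo
round: 3, oval: 1
round: 3 out of 4 → fraction 3/4
Expected count = 3/4 × 508 = 381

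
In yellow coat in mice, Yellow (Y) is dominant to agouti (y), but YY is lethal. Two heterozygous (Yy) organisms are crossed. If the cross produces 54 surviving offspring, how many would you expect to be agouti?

Cross: Yy × Yy
Punnett square offspring (before lethality): 1 YY, 2 Yy, 1 yy
The YY genotype is lethal (embryos die); surviving offspring: 2 Yy, 1 yy
agouti: 1 out of 3 → fraction 1/3
Expected count = 1/3 × 54 = 18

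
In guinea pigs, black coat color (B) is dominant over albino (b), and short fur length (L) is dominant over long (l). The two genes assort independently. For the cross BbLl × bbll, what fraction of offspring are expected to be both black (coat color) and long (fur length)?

Dihybrid cross BbLl × bbll — consider each gene separately:
coat color: Bb × bb → 2 Bb, 2 bb → 2 B_ : 2 bb (out of 4)
fur length: Ll × ll → 2 Ll, 2 ll → 2 L_ : 2 ll (out of 4)
Looking for: black (B_) and long (ll)
P(black) = 2/4, P(long) = 2/4
P(both) = 2/4 × 2/4 = 4/16 = 1/4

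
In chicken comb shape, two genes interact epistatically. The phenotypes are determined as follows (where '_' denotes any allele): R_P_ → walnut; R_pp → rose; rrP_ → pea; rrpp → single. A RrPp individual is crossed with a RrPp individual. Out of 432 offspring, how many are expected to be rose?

Cross: RrPp × RrPp — consider each gene separately:
R gene: Rr × Rr → 1 RR, 2 Rr, 1 rr → 3 R_ : 1 rr (out of 4)
P gene: Pp × Pp → 1 PP, 2 Pp, 1 pp → 3 P_ : 1 pp (out of 4)
Genotype classes (out of 4 × 4 = 16): R_P_ = 3×3 = 9; R_pp = 3×1 = 3; rrP_ = 1×3 = 3; rrpp = 1×1 = 1
Apply the phenotype rules: R_P_ (9) → walnut; R_pp (3) → rose; rrP_ (3) → pea; rrpp (1) → single
Phenotype counts (out of 16): 9 walnut, 3 rose, 3 pea, 1 single
rose: 3 out of 16 → fraction 3/16
Expected count = 3/16 × 432 = 81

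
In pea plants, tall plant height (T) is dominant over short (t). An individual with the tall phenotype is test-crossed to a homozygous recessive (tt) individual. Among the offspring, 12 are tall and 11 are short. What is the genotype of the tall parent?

Test cross: ? × tt
Offspring: 12 tall, 11 short — approximately 1:1.
A 1:1 ratio in a test cross indicates the unknown parent is heterozygous (Tt).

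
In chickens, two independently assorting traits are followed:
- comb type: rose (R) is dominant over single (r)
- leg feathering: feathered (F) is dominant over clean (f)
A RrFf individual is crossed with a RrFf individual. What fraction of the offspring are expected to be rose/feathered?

Dihybrid cross RrFf × RrFf — consider each gene separately:
comb type: Rr × Rr → 1 RR, 2 Rr, 1 rr → 3 R_ : 1 rr (out of 4)
leg feathering: Ff × Ff → 1 FF, 2 Ff, 1 ff → 3 F_ : 1 ff (out of 4)
Combine (counts out of 4 × 4 = 16): rose/feathered (R_F_) = 3×3 = 9; rose/clean (R_ff) = 3×1 = 3; single/feathered (rrF_) = 1×3 = 3; single/clean (rrff) = 1×1 = 1
Phenotype counts (out of 16): 9 rose/feathered, 3 rose/clean, 3 single/feathered, 1 single/clean
rose/feathered: 9 out of 16
Probability: 9/16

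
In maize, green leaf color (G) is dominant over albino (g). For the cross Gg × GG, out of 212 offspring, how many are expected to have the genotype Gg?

Punnett square for Gg × GG:
Offspring genotypes: 2 GG, 2 Gg
Total offspring: 4
Count with target: 2
Probability: 2/4 = 1/2
Expected count = 1/2 × 212 = 106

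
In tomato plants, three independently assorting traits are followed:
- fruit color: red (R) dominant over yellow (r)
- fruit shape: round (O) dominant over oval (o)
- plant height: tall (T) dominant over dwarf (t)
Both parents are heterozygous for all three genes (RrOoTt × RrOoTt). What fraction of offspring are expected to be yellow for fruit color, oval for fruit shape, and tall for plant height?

Trihybrid cross: RrOoTt × RrOoTt
Each trait segregates independently with a 3:1 phenotypic ratio, so each gene contributes 3/4 (dominant) or 1/4 (recessive).
Target: yellow (fruit color), oval (fruit shape), tall (plant height)
Probability = product of independent per-trait probabilities
= 1/4 × 1/4 × 3/4 = 3/64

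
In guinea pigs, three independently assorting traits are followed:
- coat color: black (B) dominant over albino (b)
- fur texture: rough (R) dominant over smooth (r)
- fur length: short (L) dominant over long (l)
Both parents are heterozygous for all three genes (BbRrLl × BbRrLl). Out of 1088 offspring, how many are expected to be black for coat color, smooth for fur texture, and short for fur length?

Trihybrid cross: BbRrLl × BbRrLl
Each trait segregates independently with a 3:1 phenotypic ratio, so each gene contributes 3/4 (dominant) or 1/4 (recessive).
Target: black (coat color), smooth (fur texture), short (fur length)
Probability = product of independent per-trait probabilities
= 3/4 × 1/4 × 3/4 = 9/64
Expected count = 9/64 × 1088 = 153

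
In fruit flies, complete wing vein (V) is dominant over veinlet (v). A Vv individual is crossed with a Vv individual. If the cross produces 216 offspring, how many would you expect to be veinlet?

Punnett square for Vv × Vv:
Offspring genotypes: 1 VV, 2 Vv, 1 vv
complete: 3, veinlet: 1
veinlet: 1 out of 4 → fraction 1/4
Expected count = 1/4 × 216 = 54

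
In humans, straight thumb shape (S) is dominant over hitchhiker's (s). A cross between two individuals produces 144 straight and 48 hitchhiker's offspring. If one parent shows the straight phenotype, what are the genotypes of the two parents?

Observed offspring: 144 straight, 48 hitchhiker's
The observed ratio simplifies to 3:1. Hitchhiker's (ss) offspring appear, so each parent must contribute one s allele. The parent stated to show straight carries S, so it is Ss. The other parent is then either Ss or ss: Ss × ss would give a 1:1 split, whereas Ss × Ss gives 3:1 — matching the data. So both parents are heterozygous (Ss × Ss).
Parent genotypes: Ss × Ss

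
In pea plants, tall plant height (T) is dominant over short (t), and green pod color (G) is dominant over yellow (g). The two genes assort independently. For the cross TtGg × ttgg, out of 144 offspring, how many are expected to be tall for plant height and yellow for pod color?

Dihybrid cross TtGg × ttgg — consider each gene separately:
plant height: Tt × tt → 2 Tt, 2 tt → 2 T_ : 2 tt (out of 4)
pod color: Gg × gg → 2 Gg, 2 gg → 2 G_ : 2 gg (out of 4)
Looking for: tall (T_) and yellow (gg)
P(tall) = 2/4, P(yellow) = 2/4
P(both) = 2/4 × 2/4 = 4/16 = 1/4
Expected count = 1/4 × 144 = 36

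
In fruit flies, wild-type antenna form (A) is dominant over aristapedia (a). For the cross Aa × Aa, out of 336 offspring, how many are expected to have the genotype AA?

Punnett square for Aa × Aa:
Offspring genotypes: 1 AA, 2 Aa, 1 aa
Total offspring: 4
Count with target: 1
Probability: 1/4
Expected count = 1/4 × 336 = 84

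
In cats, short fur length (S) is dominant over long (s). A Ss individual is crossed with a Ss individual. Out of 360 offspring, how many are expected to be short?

Punnett square for Ss × Ss:
Offspring genotypes: 1 SS, 2 Ss, 1 ss
short: 3, long: 1
short: 3 out of 4 → fraction 3/4
Expected count = 3/4 × 360 = 270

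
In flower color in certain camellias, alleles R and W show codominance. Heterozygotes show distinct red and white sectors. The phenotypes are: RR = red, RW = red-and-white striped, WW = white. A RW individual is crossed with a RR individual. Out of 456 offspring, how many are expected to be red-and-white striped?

Punnett square for RW × RR:
Offspring genotypes: 2 RR, 2 RW
Phenotype counts: 2 red, 2 red-and-white striped
red-and-white striped: 2 out of 4 → fraction 1/2
Expected count = 1/2 × 456 = 228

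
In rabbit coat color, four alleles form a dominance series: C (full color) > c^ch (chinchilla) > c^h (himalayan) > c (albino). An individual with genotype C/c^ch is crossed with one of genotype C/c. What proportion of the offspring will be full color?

Cross: C/c^ch × C/c
Allele dominance: C > c^ch > c^h > c
Offspring genotypes: 1 C/C, 1 C/c, 1 C/c^ch, 1 c^ch/c
Phenotype counts: 3 full color, 1 chinchilla
full color: 3 out of 4
Probability: 3/4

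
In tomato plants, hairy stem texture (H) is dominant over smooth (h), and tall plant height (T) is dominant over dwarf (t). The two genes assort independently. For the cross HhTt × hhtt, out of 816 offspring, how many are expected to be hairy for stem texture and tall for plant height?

Dihybrid cross HhTt × hhtt — consider each gene separately:
stem texture: Hh × hh → 2 Hh, 2 hh → 2 H_ : 2 hh (out of 4)
plant height: Tt × tt → 2 Tt, 2 tt → 2 T_ : 2 tt (out of 4)
Looking for: hairy (H_) and tall (T_)
P(hairy) = 2/4, P(tall) = 2/4
P(both) = 2/4 × 2/4 = 4/16 = 1/4
Expected count = 1/4 × 816 = 204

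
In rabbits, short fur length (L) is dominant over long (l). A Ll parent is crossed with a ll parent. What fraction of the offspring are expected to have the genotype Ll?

Punnett square for Ll × ll:
Offspring genotypes: 2 Ll, 2 ll
Total offspring: 4
Count with target: 2
Probability: 2/4 = 1/2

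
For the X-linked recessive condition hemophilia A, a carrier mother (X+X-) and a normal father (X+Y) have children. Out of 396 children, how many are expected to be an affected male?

Cross: X+X- × X+Y
Offspring: 1 X+X+, 1 X+Y, 1 X+X-, 1 X-Y
Probability of an affected male: 1/4
Expected count = 1/4 × 396 = 99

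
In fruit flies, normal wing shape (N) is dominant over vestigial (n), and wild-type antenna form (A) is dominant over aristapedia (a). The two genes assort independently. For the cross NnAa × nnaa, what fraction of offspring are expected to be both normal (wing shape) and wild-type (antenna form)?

Dihybrid cross NnAa × nnaa — consider each gene separately:
wing shape: Nn × nn → 2 Nn, 2 nn → 2 N_ : 2 nn (out of 4)
antenna form: Aa × aa → 2 Aa, 2 aa → 2 A_ : 2 aa (out of 4)
Looking for: normal (N_) and wild-type (A_)
P(normal) = 2/4, P(wild-type) = 2/4
P(both) = 2/4 × 2/4 = 4/16 = 1/4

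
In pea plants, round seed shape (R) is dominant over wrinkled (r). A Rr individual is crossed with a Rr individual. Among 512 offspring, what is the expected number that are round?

Punnett square for Rr × Rr:
Offspring genotypes: 1 RR, 2 Rr, 1 rr
round: 3, wrinkled: 1
round: 3 out of 4 → fraction 3/4
Expected count = 3/4 × 512 = 384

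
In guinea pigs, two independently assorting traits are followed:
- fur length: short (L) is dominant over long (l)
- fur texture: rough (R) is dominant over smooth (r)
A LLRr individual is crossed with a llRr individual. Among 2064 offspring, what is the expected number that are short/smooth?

Dihybrid cross LLRr × llRr — consider each gene separately:
fur length: LL × ll → 4 Ll → 4 L_ (out of 4)
fur texture: Rr × Rr → 1 RR, 2 Rr, 1 rr → 3 R_ : 1 rr (out of 4)
Combine (counts out of 4 × 4 = 16): short/rough (L_R_) = 4×3 = 12; short/smooth (L_rr) = 4×1 = 4
Phenotype counts (out of 16): 12 short/rough, 4 short/smooth
short/smooth: 4 out of 16 → fraction 1/4
Expected count = 1/4 × 2064 = 516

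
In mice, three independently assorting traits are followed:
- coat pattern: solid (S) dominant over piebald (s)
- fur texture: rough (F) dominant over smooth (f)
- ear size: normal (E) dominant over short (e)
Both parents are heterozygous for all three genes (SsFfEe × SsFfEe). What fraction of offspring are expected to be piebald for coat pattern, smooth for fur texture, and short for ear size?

Trihybrid cross: SsFfEe × SsFfEe
Each trait segregates independently with a 3:1 phenotypic ratio, so each gene contributes 3/4 (dominant) or 1/4 (recessive).
Target: piebald (coat pattern), smooth (fur texture), short (ear size)
Probability = product of independent per-trait probabilities
= 1/4 × 1/4 × 1/4 = 1/64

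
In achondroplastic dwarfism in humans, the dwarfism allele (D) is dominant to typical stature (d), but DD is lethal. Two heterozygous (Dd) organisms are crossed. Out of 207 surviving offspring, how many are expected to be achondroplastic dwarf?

Cross: Dd × Dd
Punnett square offspring (before lethality): 1 DD, 2 Dd, 1 dd
The DD genotype is lethal (embryos die); surviving offspring: 2 Dd, 1 dd
achondroplastic dwarf: 2 out of 3 → fraction 2/3
Expected count = 2/3 × 207 = 138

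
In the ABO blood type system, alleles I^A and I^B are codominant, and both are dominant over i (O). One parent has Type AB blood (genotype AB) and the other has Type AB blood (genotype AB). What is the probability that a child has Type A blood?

Cross: AB × AB
Possible offspring genotypes: 1 AA, 2 AB, 1 BB
Blood type counts: 1 Type A, 2 Type AB, 1 Type B
Probability of Type A: 1/4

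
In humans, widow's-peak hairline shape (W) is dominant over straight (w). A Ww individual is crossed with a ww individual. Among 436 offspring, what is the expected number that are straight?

Punnett square for Ww × ww:
Offspring genotypes: 2 Ww, 2 ww
widow's-peak: 2, straight: 2
straight: 2 out of 4 → fraction 1/2
Expected count = 1/2 × 436 = 218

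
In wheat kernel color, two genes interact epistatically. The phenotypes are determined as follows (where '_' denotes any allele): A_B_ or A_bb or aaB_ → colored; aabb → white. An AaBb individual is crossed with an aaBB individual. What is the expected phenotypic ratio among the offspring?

Cross: AaBb × aaBB — consider each gene separately:
A gene: Aa × aa → 2 Aa, 2 aa → 2 A_ : 2 aa (out of 4)
B gene: Bb × BB → 2 BB, 2 Bb → 4 B_ (out of 4)
Genotype classes (out of 4 × 4 = 16): A_B_ = 2×4 = 8; aaB_ = 2×4 = 8
Apply the phenotype rules: A_B_ (8) + aaB_ (8) → colored
Phenotype counts (out of 16): 16 colored
Ratio: all colored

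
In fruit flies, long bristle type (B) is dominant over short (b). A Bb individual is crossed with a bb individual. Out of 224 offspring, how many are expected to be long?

Punnett square for Bb × bb:
Offspring genotypes: 2 Bb, 2 bb
long: 2, short: 2
long: 2 out of 4 → fraction 1/2
Expected count = 1/2 × 224 = 112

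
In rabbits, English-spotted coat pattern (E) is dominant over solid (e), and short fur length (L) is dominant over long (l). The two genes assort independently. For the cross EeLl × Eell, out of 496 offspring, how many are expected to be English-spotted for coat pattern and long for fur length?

Dihybrid cross EeLl × Eell — consider each gene separately:
coat pattern: Ee × Ee → 1 EE, 2 Ee, 1 ee → 3 E_ : 1 ee (out of 4)
fur length: Ll × ll → 2 Ll, 2 ll → 2 L_ : 2 ll (out of 4)
Looking for: English-spotted (E_) and long (ll)
P(English-spotted) = 3/4, P(long) = 2/4
P(both) = 3/4 × 2/4 = 6/16 = 3/8
Expected count = 3/8 × 496 = 186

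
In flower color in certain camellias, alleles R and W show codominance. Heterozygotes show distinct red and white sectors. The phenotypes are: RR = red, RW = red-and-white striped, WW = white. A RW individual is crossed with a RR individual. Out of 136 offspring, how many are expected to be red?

Punnett square for RW × RR:
Offspring genotypes: 2 RR, 2 RW
Phenotype counts: 2 red, 2 red-and-white striped
red: 2 out of 4 → fraction 1/2
Expected count = 1/2 × 136 = 68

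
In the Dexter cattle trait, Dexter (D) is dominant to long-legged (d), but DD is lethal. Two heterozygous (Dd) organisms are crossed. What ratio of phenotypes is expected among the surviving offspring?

Cross: Dd × Dd
Punnett square offspring (before lethality): 1 DD, 2 Dd, 1 dd
The DD genotype is lethal (embryos die); surviving offspring: 2 Dd, 1 dd
Ratio: 2 Dexter (short-legged) : 1 long-legged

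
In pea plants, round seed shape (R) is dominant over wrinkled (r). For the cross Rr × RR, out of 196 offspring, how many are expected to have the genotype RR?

Punnett square for Rr × RR:
Offspring genotypes: 2 RR, 2 Rr
Total offspring: 4
Count with target: 2
Probability: 2/4 = 1/2
Expected count = 1/2 × 196 = 98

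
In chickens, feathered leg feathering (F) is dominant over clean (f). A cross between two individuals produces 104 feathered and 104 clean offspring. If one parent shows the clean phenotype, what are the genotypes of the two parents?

Observed offspring: 104 feathered, 104 clean
The observed ratio simplifies to 1:1. One parent shows clean, so its genotype must be ff. A 1:1 offspring split requires the other parent to be heterozygous (Ff).
Parent genotypes: ff × Ff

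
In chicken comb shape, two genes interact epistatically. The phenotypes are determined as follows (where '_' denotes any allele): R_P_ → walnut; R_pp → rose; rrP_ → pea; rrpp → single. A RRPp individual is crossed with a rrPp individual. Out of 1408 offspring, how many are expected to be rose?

Cross: RRPp × rrPp — consider each gene separately:
R gene: RR × rr → 4 Rr → 4 R_ (out of 4)
P gene: Pp × Pp → 1 PP, 2 Pp, 1 pp → 3 P_ : 1 pp (out of 4)
Genotype classes (out of 4 × 4 = 16): R_P_ = 4×3 = 12; R_pp = 4×1 = 4
Apply the phenotype rules: R_P_ (12) → walnut; R_pp (4) → rose
Phenotype counts (out of 16): 12 walnut, 4 rose
rose: 4 out of 16 → fraction 1/4
Expected count = 1/4 × 1408 = 352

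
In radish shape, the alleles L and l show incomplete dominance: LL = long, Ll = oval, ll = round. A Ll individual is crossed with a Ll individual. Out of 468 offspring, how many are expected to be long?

Punnett square for Ll × Ll:
Offspring genotypes: 1 LL, 2 Ll, 1 ll
Phenotype counts: 1 long, 2 oval, 1 round
long: 1 out of 4 → fraction 1/4
Expected count = 1/4 × 468 = 117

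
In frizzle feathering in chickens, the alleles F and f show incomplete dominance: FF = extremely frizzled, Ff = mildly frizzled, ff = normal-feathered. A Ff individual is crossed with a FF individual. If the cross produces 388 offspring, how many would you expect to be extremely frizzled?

Punnett square for Ff × FF:
Offspring genotypes: 2 FF, 2 Ff
Phenotype counts: 2 extremely frizzled, 2 mildly frizzled
extremely frizzled: 2 out of 4 → fraction 1/2
Expected count = 1/2 × 388 = 194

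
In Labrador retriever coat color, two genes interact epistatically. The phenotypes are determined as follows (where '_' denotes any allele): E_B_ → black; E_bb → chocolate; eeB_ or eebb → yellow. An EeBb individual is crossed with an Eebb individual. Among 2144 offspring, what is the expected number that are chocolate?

Cross: EeBb × Eebb — consider each gene separately:
E gene: Ee × Ee → 1 EE, 2 Ee, 1 ee → 3 E_ : 1 ee (out of 4)
B gene: Bb × bb → 2 Bb, 2 bb → 2 B_ : 2 bb (out of 4)
Genotype classes (out of 4 × 4 = 16): E_B_ = 3×2 = 6; E_bb = 3×2 = 6; eeB_ = 1×2 = 2; eebb = 1×2 = 2
Apply the phenotype rules: E_B_ (6) → black; E_bb (6) → chocolate; eeB_ (2) + eebb (2) → yellow
Phenotype counts (out of 16): 6 black, 6 chocolate, 4 yellow
chocolate: 6 out of 16 → fraction 3/8
Expected count = 3/8 × 2144 = 804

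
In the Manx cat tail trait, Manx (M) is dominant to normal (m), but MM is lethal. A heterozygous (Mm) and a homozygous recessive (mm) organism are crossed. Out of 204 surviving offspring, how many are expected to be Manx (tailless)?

Cross: Mm × mm
Punnett square offspring (before lethality): 2 Mm, 2 mm
No MM offspring are produced in this cross.
Manx (tailless): 2 out of 4 → fraction 1/2
Expected count = 1/2 × 204 = 102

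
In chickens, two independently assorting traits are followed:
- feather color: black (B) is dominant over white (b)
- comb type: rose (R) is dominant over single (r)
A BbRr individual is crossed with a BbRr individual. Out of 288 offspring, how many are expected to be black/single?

Dihybrid cross BbRr × BbRr — consider each gene separately:
feather color: Bb × Bb → 1 BB, 2 Bb, 1 bb → 3 B_ : 1 bb (out of 4)
comb type: Rr × Rr → 1 RR, 2 Rr, 1 rr → 3 R_ : 1 rr (out of 4)
Combine (counts out of 4 × 4 = 16): black/rose (B_R_) = 3×3 = 9; black/single (B_rr) = 3×1 = 3; white/rose (bbR_) = 1×3 = 3; white/single (bbrr) = 1×1 = 1
Phenotype counts (out of 16): 9 black/rose, 3 black/single, 3 white/rose, 1 white/single
black/single: 3 out of 16 → fraction 3/16
Expected count = 3/16 × 288 = 54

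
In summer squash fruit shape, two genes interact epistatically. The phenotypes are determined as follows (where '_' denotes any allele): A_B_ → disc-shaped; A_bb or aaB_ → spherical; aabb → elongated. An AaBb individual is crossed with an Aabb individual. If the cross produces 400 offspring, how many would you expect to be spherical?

Cross: AaBb × Aabb — consider each gene separately:
A gene: Aa × Aa → 1 AA, 2 Aa, 1 aa → 3 A_ : 1 aa (out of 4)
B gene: Bb × bb → 2 Bb, 2 bb → 2 B_ : 2 bb (out of 4)
Genotype classes (out of 4 × 4 = 16): A_B_ = 3×2 = 6; A_bb = 3×2 = 6; aaB_ = 1×2 = 2; aabb = 1×2 = 2
Apply the phenotype rules: A_B_ (6) → disc-shaped; A_bb (6) + aaB_ (2) → spherical; aabb (2) → elongated
Phenotype counts (out of 16): 6 disc-shaped, 8 spherical, 2 elongated
spherical: 8 out of 16 → fraction 1/2
Expected count = 1/2 × 400 = 200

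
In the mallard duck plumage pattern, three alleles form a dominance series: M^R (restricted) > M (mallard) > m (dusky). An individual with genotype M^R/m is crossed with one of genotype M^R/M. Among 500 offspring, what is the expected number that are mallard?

Cross: M^R/m × M^R/M
Allele dominance: M^R > M > m
Offspring genotypes: 1 M^R/M^R, 1 M^R/M, 1 M^R/m, 1 M/m
Phenotype counts: 3 restricted, 1 mallard
mallard: 1 out of 4 → fraction 1/4
Expected count = 1/4 × 500 = 125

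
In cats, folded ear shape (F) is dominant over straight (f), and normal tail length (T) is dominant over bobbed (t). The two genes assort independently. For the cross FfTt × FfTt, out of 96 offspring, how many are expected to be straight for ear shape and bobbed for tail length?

Dihybrid cross FfTt × FfTt — consider each gene separately:
ear shape: Ff × Ff → 1 FF, 2 Ff, 1 ff → 3 F_ : 1 ff (out of 4)
tail length: Tt × Tt → 1 TT, 2 Tt, 1 tt → 3 T_ : 1 tt (out of 4)
Looking for: straight (ff) and bobbed (tt)
P(straight) = 1/4, P(bobbed) = 1/4
P(both) = 1/4 × 1/4 = 1/16
Expected count = 1/16 × 96 = 6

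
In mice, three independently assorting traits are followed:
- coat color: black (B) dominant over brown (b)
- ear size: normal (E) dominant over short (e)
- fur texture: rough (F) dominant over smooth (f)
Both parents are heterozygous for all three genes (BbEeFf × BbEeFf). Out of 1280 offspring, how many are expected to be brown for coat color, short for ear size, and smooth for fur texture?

Trihybrid cross: BbEeFf × BbEeFf
Each trait segregates independently with a 3:1 phenotypic ratio, so each gene contributes 3/4 (dominant) or 1/4 (recessive).
Target: brown (coat color), short (ear size), smooth (fur texture)
Probability = product of independent per-trait probabilities
= 1/4 × 1/4 × 1/4 = 1/64
Expected count = 1/64 × 1280 = 20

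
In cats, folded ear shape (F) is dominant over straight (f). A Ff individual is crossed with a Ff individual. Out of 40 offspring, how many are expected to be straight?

Punnett square for Ff × Ff:
Offspring genotypes: 1 FF, 2 Ff, 1 ff
folded: 3, straight: 1
straight: 1 out of 4 → fraction 1/4
Expected count = 1/4 × 40 = 10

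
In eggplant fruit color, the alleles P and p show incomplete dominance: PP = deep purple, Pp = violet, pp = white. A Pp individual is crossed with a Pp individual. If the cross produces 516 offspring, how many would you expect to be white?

Punnett square for Pp × Pp:
Offspring genotypes: 1 PP, 2 Pp, 1 pp
Phenotype counts: 1 deep purple, 2 violet, 1 white
white: 1 out of 4 → fraction 1/4
Expected count = 1/4 × 516 = 129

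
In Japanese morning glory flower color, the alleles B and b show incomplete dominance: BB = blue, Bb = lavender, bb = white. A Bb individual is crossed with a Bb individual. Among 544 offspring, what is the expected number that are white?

Punnett square for Bb × Bb:
Offspring genotypes: 1 BB, 2 Bb, 1 bb
Phenotype counts: 1 blue, 2 lavender, 1 white
white: 1 out of 4 → fraction 1/4
Expected count = 1/4 × 544 = 136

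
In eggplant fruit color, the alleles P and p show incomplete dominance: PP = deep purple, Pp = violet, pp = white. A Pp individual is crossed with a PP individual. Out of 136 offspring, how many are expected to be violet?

Punnett square for Pp × PP:
Offspring genotypes: 2 PP, 2 Pp
Phenotype counts: 2 deep purple, 2 violet
violet: 2 out of 4 → fraction 1/2
Expected count = 1/2 × 136 = 68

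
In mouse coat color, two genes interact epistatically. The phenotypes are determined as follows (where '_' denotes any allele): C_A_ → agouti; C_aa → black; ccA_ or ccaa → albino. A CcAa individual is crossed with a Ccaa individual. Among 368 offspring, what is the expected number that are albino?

Cross: CcAa × Ccaa — consider each gene separately:
C gene: Cc × Cc → 1 CC, 2 Cc, 1 cc → 3 C_ : 1 cc (out of 4)
A gene: Aa × aa → 2 Aa, 2 aa → 2 A_ : 2 aa (out of 4)
Genotype classes (out of 4 × 4 = 16): C_A_ = 3×2 = 6; C_aa = 3×2 = 6; ccA_ = 1×2 = 2; ccaa = 1×2 = 2
Apply the phenotype rules: C_A_ (6) → agouti; C_aa (6) → black; ccA_ (2) + ccaa (2) → albino
Phenotype counts (out of 16): 6 agouti, 6 black, 4 albino
albino: 4 out of 16 → fraction 1/4
Expected count = 1/4 × 368 = 92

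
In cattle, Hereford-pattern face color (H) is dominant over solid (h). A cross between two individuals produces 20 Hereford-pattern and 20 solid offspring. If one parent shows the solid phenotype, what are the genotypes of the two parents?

Observed offspring: 20 Hereford-pattern, 20 solid
The observed ratio simplifies to 1:1. One parent shows solid, so its genotype must be hh. A 1:1 offspring split requires the other parent to be heterozygous (Hh).
Parent genotypes: hh × Hh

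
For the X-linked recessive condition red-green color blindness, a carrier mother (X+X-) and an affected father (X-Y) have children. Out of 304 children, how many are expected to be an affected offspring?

Cross: X+X- × X-Y
Offspring: 1 X+X-, 1 X+Y, 1 X-X-, 1 X-Y
Probability of an affected offspring: 2/4 = 1/2
Expected count = 1/2 × 304 = 152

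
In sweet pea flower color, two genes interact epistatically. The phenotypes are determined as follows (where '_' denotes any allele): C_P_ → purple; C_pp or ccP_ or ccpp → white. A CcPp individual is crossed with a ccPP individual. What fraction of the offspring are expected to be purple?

Cross: CcPp × ccPP — consider each gene separately:
C gene: Cc × cc → 2 Cc, 2 cc → 2 C_ : 2 cc (out of 4)
P gene: Pp × PP → 2 PP, 2 Pp → 4 P_ (out of 4)
Genotype classes (out of 4 × 4 = 16): C_P_ = 2×4 = 8; ccP_ = 2×4 = 8
Apply the phenotype rules: C_P_ (8) → purple; ccP_ (8) → white
Phenotype counts (out of 16): 8 purple, 8 white
purple: 8 out of 16
Probability: 8/16 = 1/2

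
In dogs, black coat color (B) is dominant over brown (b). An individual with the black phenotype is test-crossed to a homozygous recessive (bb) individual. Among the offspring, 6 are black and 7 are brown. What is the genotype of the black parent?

Test cross: ? × bb
Offspring: 6 black, 7 brown — approximately 1:1.
A 1:1 ratio in a test cross indicates the unknown parent is heterozygous (Bb).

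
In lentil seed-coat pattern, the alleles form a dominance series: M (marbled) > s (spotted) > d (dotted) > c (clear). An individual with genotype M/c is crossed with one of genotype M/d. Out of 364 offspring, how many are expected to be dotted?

Cross: M/c × M/d
Allele dominance: M > s > d > c
Offspring genotypes: 1 M/M, 1 M/d, 1 M/c, 1 d/c
Phenotype counts: 3 marbled, 1 dotted
dotted: 1 out of 4 → fraction 1/4
Expected count = 1/4 × 364 = 91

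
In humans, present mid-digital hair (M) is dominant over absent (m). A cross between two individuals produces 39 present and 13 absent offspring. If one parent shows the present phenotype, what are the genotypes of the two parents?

Observed offspring: 39 present, 13 absent
The observed ratio simplifies to 3:1. Absent (mm) offspring appear, so each parent must contribute one m allele. The parent stated to show present carries M, so it is Mm. The other parent is then either Mm or mm: Mm × mm would give a 1:1 split, whereas Mm × Mm gives 3:1 — matching the data. So both parents are heterozygous (Mm × Mm).
Parent genotypes: Mm × Mm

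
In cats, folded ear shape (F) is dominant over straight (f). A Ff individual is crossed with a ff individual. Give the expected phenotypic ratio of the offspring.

Punnett square for Ff × ff:
Offspring genotypes: 2 Ff, 2 ff
folded: 2, straight: 2
Ratio: 1:1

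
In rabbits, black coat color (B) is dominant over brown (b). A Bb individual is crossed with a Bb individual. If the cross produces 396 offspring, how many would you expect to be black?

Punnett square for Bb × Bb:
Offspring genotypes: 1 BB, 2 Bb, 1 bb
black: 3, brown: 1
black: 3 out of 4 → fraction 3/4
Expected count = 3/4 × 396 = 297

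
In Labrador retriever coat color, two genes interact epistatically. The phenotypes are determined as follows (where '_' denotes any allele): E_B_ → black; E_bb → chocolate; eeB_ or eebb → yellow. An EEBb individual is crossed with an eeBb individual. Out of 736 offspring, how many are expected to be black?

Cross: EEBb × eeBb — consider each gene separately:
E gene: EE × ee → 4 Ee → 4 E_ (out of 4)
B gene: Bb × Bb → 1 BB, 2 Bb, 1 bb → 3 B_ : 1 bb (out of 4)
Genotype classes (out of 4 × 4 = 16): E_B_ = 4×3 = 12; E_bb = 4×1 = 4
Apply the phenotype rules: E_B_ (12) → black; E_bb (4) → chocolate
Phenotype counts (out of 16): 12 black, 4 chocolate
black: 12 out of 16 → fraction 3/4
Expected count = 3/4 × 736 = 552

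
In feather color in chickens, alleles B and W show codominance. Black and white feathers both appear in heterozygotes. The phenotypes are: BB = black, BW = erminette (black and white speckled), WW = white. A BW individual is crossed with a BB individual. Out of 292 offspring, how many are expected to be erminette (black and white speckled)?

Punnett square for BW × BB:
Offspring genotypes: 2 BB, 2 BW
Phenotype counts: 2 black, 2 erminette (black and white speckled)
erminette (black and white speckled): 2 out of 4 → fraction 1/2
Expected count = 1/2 × 292 = 146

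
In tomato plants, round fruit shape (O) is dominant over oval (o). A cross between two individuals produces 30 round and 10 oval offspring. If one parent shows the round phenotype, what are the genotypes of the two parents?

Observed offspring: 30 round, 10 oval
The observed ratio simplifies to 3:1. Oval (oo) offspring appear, so each parent must contribute one o allele. The parent stated to show round carries O, so it is Oo. The other parent is then either Oo or oo: Oo × oo would give a 1:1 split, whereas Oo × Oo gives 3:1 — matching the data. So both parents are heterozygous (Oo × Oo).
Parent genotypes: Oo × Oo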